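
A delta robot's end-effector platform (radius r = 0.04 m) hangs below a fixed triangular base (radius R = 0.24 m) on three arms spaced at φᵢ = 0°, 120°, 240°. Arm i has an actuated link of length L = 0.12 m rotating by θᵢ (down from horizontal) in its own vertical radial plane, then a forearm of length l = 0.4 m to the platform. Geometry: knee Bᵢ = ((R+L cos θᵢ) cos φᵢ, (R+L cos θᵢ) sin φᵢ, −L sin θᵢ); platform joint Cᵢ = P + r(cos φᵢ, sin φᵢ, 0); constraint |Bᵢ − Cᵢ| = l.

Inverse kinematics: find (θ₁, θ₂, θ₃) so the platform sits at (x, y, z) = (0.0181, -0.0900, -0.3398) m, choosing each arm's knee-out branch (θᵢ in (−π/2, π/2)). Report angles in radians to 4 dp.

rotate P by −φ1: (0.0181, -0.0900, -0.3398)
  e−x'=0.1819;  (l²−L²−(e−x')²−y'²−z²)/2L = -0.0460
  γ=atan2(-0.3398,0.1819)=-1.0793;  ψ=arccos(-0.1195)=1.6906;  θ1=γ+ψ≈0.6113
rotate P by −φ2: (-0.0870, 0.0293, -0.3398)
  A cos θ + B sin θ = C:  0.2870·cos θ + -0.3398·sin θ = -0.2212
  θ2 = atan2(B,A) + arccos(C/0.4448) = 1.2219
φ3=240.0° → target in arm frame (0.0689, 0.0607)
  e−x'=0.1311;  (l²−L²−(e−x')²−y'²−z²)/2L = 0.0386
  γ=atan2(-0.3398,0.1311)=-1.2026;  ψ=arccos(0.1060)=1.4646;  θ3=γ+ψ≈0.2620

θ₁ = 0.6113, θ₂ = 1.2219, θ₃ = 0.2620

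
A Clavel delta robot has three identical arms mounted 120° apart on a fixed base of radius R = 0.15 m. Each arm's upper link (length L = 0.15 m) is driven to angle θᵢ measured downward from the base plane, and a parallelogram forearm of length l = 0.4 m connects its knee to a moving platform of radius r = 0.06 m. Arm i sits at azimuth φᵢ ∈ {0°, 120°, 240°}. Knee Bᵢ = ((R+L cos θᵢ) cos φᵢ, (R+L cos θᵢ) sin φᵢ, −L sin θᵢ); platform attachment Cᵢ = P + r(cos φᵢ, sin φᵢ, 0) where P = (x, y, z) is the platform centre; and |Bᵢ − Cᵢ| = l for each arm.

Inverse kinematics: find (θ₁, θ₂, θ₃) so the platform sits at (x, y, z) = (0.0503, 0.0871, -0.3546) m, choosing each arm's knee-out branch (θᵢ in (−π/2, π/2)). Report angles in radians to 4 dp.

φ1=0.0° → target in arm frame (0.0503, 0.0871)
  e−x'=0.0397;  (l²−L²−(e−x')²−y'²−z²)/2L = 0.0087
  √(A²+B²)=0.3568;  θ1 = -1.4593+1.5465 ≈ 0.0872
φ2=120.0° → target in arm frame (0.0503, -0.0871)
  A=0.0397, B=-0.3546, C=(l²−L²−A²−y'²−z²)/(2L)=0.0086
  √(A²+B²)=0.3568;  θ2 = -1.4593+1.5466 ≈ 0.0873
φ3=240.0° → target in arm frame (-0.1006, 0.0000)
  e−x'=0.1906;  (l²−L²−(e−x')²−y'²−z²)/2L = -0.0819
  γ=atan2(-0.3546,0.1906)=-1.0776;  ψ=arccos(-0.2034)=1.7756;  θ3=γ+ψ≈0.6980

θ₁ = 0.0872, θ₂ = 0.0873, θ₃ = 0.6980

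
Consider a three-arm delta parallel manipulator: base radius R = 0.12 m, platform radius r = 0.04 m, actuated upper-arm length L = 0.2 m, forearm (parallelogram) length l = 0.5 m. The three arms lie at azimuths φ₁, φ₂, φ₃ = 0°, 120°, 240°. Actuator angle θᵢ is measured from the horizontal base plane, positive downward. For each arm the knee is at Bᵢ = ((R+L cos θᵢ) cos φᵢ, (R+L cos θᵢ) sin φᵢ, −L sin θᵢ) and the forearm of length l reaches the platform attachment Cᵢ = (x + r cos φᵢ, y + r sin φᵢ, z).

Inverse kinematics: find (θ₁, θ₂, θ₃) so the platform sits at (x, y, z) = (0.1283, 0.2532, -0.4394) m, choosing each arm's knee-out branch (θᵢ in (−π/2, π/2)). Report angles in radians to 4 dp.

rotate P by −φ1: (0.1283, 0.2532, -0.4394)
  A=-0.0483, B=-0.4394, C=(l²−L²−A²−y'²−z²)/(2L)=-0.1238
  θ1 = atan2(B,A) + arccos(C/0.4420) = 0.1743
φ2=120.0° → target in arm frame (0.1551, -0.2377)
  A=-0.0751, B=-0.4394, C=(l²−L²−A²−y'²−z²)/(2L)=-0.1131
  γ=atan2(-0.4394,-0.0751)=-1.7401;  ψ=arccos(-0.2536)=1.8272;  θ2=γ+ψ≈0.0871
φ3=240.0° → target in arm frame (-0.2834, -0.0155)
  A=0.3634, B=-0.4394, C=(l²−L²−A²−y'²−z²)/(2L)=-0.2885
  γ=atan2(-0.4394,0.3634)=-0.8797;  ψ=arccos(-0.5059)=2.1012;  θ3=γ+ψ≈1.2215

θ₁ = 0.1743, θ₂ = 0.0871, θ₃ = 1.2215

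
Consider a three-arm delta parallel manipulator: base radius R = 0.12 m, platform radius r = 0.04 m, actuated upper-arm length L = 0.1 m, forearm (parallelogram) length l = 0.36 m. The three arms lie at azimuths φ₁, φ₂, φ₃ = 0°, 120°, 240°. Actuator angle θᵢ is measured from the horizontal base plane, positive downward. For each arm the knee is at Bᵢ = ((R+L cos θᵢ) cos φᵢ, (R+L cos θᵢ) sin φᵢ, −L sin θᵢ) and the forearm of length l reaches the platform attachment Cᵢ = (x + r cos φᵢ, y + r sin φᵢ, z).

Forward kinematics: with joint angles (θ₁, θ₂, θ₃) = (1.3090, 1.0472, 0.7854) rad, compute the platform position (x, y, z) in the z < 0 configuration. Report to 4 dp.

(-0.0565, -0.0316, -0.4163)

S1 = (0.1059·cos0.0°, 0.1059·sin0.0°, -0.0966) = (0.1059, 0.0000, -0.0966)
arm 2 at φ=120.0°: e+L cos θ2 = 0.1300;  S2 = (-0.0650, 0.1126, -0.0866)
S3 = (0.1507·cos240.0°, 0.1507·sin240.0°, -0.0707) = (-0.0754, -0.1305, -0.0707)
|S₂|²−|S₁|² = 0.0039;  |S₃|²−|S₁|² = 0.0072
plane₁₂: -0.3418x+0.2252y+0.0200z = 0.0039
Cramer: x(z) = -0.0154+0.0988z;  y(z) = -0.0062+0.0612z
into |P−S₁|² = l²: 1.0135z² + 0.1685z + -0.1055 = 0;  Δ = 0.4562;  z = -0.4163 or 0.2501 → z<0 root = -0.4163
x = -0.0565, y = -0.0316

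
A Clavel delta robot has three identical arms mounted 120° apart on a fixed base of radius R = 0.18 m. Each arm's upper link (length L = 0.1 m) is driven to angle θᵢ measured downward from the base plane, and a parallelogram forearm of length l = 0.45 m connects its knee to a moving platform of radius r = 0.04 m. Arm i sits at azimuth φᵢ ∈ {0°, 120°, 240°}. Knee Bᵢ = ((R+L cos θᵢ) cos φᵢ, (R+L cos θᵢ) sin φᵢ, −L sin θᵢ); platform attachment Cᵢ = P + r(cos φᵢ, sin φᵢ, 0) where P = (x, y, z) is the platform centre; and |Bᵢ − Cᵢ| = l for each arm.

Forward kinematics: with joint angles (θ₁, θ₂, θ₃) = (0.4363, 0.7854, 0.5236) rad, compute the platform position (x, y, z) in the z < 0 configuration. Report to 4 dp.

arm 1 at φ=0.0°: ρ1 = 0.2306;  S1 = (0.2306, 0.0000, -0.0423)
arm 2 at φ=120.0°: ρ2 = 0.2107;  S2 = (-0.1054, 0.1825, -0.0707)
φ3=240.0°: virtual centre (-0.1133, -0.1962, -0.0500), radius l
|S₂|²−|S₁|² = -0.0056;  |S₃|²−|S₁|² = -0.0011
linear system: -0.6720x+0.3650y = -0.0056−-0.0569z; -0.6879x+-0.3925y = -0.0011−-0.0155z
Cramer: x(z) = 0.0051-0.0544z;  y(z) = -0.0060+0.0558z
quadratic in z: (1.0061)z²+(0.1084)z+(-0.1498)=0, √Δ=0.7839 → z ∈ {-0.4435, 0.3357}; z = -0.4435 (taking z<0)
x = 0.0292, y = -0.0307

(0.0292, -0.0307, -0.4435)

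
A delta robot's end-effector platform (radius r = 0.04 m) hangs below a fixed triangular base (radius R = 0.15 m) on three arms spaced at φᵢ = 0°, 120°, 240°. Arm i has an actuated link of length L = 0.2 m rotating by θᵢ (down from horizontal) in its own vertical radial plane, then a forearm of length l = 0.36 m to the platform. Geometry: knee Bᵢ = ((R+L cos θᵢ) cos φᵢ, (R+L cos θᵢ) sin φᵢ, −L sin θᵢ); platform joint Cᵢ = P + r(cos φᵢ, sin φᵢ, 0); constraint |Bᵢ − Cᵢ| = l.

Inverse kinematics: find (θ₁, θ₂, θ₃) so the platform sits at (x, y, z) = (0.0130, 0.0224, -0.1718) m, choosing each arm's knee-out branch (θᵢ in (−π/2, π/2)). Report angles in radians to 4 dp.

θ₁ = -0.1750, θ₂ = -0.1740, θ₃ = 0.1743

arm 1 (φ=0.0°): x'=0.0130, y'=0.0224
  A=0.0970, B=-0.1718, C=(l²−L²−A²−y'²−z²)/(2L)=0.1254
  γ=atan2(-0.1718,0.0970)=-1.0568;  ψ=arccos(0.6358)=0.8818;  θ1=γ+ψ≈-0.1750
arm 2 (φ=120.0°): x'=0.0129, y'=-0.0225
  e−x'=0.0971;  (l²−L²−(e−x')²−y'²−z²)/2L = 0.1254
  √(A²+B²)=0.1973;  θ2 = -1.0564+0.8823 ≈ -0.1740
rotate P by −φ3: (-0.0259, 0.0001, -0.1718)
  A cos θ + B sin θ = C:  0.1359·cos θ + -0.1718·sin θ = 0.1040
  γ=atan2(-0.1718,0.1359)=-0.9015;  ψ=arccos(0.4750)=1.0759;  θ3=γ+ψ≈0.1743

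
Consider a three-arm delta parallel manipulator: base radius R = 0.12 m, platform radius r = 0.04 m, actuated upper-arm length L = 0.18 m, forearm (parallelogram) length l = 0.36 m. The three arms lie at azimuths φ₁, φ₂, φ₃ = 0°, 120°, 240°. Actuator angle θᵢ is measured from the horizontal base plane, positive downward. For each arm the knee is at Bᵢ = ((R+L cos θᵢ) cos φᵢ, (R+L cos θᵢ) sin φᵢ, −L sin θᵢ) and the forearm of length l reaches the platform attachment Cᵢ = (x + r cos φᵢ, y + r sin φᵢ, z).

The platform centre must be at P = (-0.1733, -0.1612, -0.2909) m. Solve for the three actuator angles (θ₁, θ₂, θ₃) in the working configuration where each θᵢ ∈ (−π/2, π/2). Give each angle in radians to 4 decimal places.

θ₁ = 1.3091, θ₂ = 0.9597, θ₃ = -0.3492

rotate P by −φ1: (-0.1733, -0.1612, -0.2909)
  e−x'=0.2533;  (l²−L²−(e−x')²−y'²−z²)/2L = -0.2155
  γ=atan2(-0.2909,0.2533)=-0.8544;  ψ=arccos(-0.5586)=2.1635;  θ1=γ+ψ≈1.3091
rotate P by −φ2: (-0.0530, 0.2307, -0.2909)
  A cos θ + B sin θ = C:  0.1330·cos θ + -0.2909·sin θ = -0.1620
  γ=atan2(-0.2909,0.1330)=-1.1421;  ψ=arccos(-0.5064)=2.1019;  θ2=γ+ψ≈0.9597
arm 3 (φ=240.0°): x'=0.2263, y'=-0.0695
  A=-0.1463, B=-0.2909, C=(l²−L²−A²−y'²−z²)/(2L)=-0.0379
  γ=atan2(-0.2909,-0.1463)=-2.0367;  ψ=arccos(-0.1164)=1.6874;  θ3=γ+ψ≈-0.3492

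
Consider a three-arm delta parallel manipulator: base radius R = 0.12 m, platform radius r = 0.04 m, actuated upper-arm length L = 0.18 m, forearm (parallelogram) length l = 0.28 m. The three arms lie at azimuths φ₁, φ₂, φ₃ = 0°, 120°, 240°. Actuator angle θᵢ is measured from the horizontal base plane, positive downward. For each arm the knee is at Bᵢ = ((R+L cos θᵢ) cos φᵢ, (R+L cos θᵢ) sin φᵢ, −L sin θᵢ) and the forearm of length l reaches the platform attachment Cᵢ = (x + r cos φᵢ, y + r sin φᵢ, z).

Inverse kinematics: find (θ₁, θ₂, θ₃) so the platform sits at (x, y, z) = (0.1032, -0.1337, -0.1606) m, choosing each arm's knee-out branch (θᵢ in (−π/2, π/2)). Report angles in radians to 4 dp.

θ₁ = -0.1742, θ₂ = 1.3965, θ₃ = 0.1748

φ1=0.0° → target in arm frame (0.1032, -0.1337)
  A=-0.0232, B=-0.1606, C=(l²−L²−A²−y'²−z²)/(2L)=0.0050
  √(A²+B²)=0.1623;  θ1 = -1.7143+1.5401 ≈ -0.1742
arm 2 (φ=120.0°): x'=-0.1674, y'=-0.0225
  e−x'=0.2474;  (l²−L²−(e−x')²−y'²−z²)/2L = -0.1153
  θ2 = atan2(B,A) + arccos(C/0.2949) = 1.3965
φ3=240.0° → target in arm frame (0.0642, 0.1562)
  e−x'=0.0158;  (l²−L²−(e−x')²−y'²−z²)/2L = -0.0124
  θ3 = atan2(B,A) + arccos(C/0.1614) = 0.1748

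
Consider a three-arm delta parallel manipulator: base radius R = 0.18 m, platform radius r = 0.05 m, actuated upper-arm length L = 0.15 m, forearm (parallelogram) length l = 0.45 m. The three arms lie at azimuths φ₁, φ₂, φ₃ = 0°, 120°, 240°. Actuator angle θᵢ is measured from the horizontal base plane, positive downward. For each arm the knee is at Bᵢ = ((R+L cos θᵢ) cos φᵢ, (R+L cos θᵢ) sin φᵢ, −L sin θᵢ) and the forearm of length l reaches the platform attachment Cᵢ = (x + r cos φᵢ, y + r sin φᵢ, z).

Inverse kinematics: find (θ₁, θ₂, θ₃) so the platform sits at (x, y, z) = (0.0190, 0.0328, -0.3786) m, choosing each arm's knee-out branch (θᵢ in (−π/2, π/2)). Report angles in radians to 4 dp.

θ₁ = 0.0873, θ₂ = 0.0878, θ₃ = 0.3492

arm 1 (φ=0.0°): x'=0.0190, y'=0.0328
  e−x'=0.1110;  (l²−L²−(e−x')²−y'²−z²)/2L = 0.0776
  γ=atan2(-0.3786,0.1110)=-1.2856;  ψ=arccos(0.1966)=1.3729;  θ1=γ+ψ≈0.0873
rotate P by −φ2: (0.0189, -0.0329, -0.3786)
  A cos θ + B sin θ = C:  0.1111·cos θ + -0.3786·sin θ = 0.0775
  γ=atan2(-0.3786,0.1111)=-1.2854;  ψ=arccos(0.1963)=1.3732;  θ2=γ+ψ≈0.0878
rotate P by −φ3: (-0.0379, 0.0001, -0.3786)
  e−x'=0.1679;  (l²−L²−(e−x')²−y'²−z²)/2L = 0.0282
  θ3 = atan2(B,A) + arccos(C/0.4142) = 0.3492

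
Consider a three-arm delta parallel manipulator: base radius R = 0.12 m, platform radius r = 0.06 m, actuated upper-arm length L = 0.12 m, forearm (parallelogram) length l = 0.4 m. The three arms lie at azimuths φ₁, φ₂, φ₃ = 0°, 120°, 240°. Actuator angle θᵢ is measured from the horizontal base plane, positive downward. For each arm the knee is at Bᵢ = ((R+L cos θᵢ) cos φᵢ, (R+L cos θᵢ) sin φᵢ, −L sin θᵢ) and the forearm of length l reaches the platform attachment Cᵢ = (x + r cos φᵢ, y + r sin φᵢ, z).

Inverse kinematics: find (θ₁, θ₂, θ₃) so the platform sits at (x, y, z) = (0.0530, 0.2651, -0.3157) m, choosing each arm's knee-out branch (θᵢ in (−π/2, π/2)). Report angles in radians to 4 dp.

φ1=0.0° → target in arm frame (0.0530, 0.2651)
  A=0.0070, B=-0.3157, C=(l²−L²−A²−y'²−z²)/(2L)=-0.1016
  θ1 = atan2(B,A) + arccos(C/0.3158) = 0.3499
rotate P by −φ2: (0.2031, -0.1784, -0.3157)
  A cos θ + B sin θ = C:  -0.1431·cos θ + -0.3157·sin θ = -0.0266
  γ=atan2(-0.3157,-0.1431)=-1.9963;  ψ=arccos(-0.0767)=1.6476;  θ2=γ+ψ≈-0.3487
rotate P by −φ3: (-0.2561, -0.0867, -0.3157)
  e−x'=0.3161;  (l²−L²−(e−x')²−y'²−z²)/2L = -0.2562
  √(A²+B²)=0.4467;  θ3 = -0.7848+2.1815 ≈ 1.3967

θ₁ = 0.3499, θ₂ = -0.3487, θ₃ = 1.3967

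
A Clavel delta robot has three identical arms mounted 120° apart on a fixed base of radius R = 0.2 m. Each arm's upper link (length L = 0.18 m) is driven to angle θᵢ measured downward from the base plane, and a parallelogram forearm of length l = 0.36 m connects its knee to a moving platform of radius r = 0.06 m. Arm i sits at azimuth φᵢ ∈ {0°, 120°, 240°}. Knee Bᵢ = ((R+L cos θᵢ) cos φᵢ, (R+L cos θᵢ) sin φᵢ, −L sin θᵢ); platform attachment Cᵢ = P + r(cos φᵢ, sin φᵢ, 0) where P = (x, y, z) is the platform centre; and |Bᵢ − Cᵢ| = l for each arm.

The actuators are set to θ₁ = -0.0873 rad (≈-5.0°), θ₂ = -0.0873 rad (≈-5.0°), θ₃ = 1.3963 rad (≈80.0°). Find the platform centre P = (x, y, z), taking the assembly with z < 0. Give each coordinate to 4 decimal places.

S1 = (0.3193·cos0.0°, 0.3193·sin0.0°, 0.0157) = (0.3193, 0.0000, 0.0157)
arm 2 at φ=120.0°: (R−r)+L cos θ2 = 0.3193;  S2 = (-0.1597, 0.2765, 0.0157)
S3 = (0.1713·cos240.0°, 0.1713·sin240.0°, -0.1773) = (-0.0856, -0.1483, -0.1773)
|S₂|²−|S₁|² = 0.0000;  |S₃|²−|S₁|² = -0.0415
linear system: -0.9579x+0.5531y = 0.0000−0.0000z; -0.8099x+-0.2966y = -0.0415−-0.3859z
Cramer: x(z) = 0.0313-0.2916z;  y(z) = 0.0543-0.5050z
into |P−S₁|² = l²: 1.3400z² + 0.0818z + -0.0435 = 0;  Δ = 0.2397;  z = -0.2132 or 0.1522 → z<0 root = -0.2132
x = 0.0935, y = 0.1619

(0.0935, 0.1619, -0.2132)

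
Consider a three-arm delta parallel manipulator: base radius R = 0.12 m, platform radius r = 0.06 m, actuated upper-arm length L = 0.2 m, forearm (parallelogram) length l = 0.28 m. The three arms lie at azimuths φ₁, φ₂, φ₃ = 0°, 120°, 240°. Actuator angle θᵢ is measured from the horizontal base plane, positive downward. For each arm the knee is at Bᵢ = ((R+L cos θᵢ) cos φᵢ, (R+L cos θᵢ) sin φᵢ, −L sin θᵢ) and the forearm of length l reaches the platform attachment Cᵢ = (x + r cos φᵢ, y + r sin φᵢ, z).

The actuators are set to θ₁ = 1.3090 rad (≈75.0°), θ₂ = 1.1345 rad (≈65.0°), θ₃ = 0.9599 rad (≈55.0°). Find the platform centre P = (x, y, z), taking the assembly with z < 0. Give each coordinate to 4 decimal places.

(-0.0576, -0.0295, -0.4142)

arm 1 at φ=0.0°: (R−r)+L cos θ1 = 0.1118;  S1 = (0.1118, 0.0000, -0.1932)
S2 = (0.1445·cos120.0°, 0.1445·sin120.0°, -0.1813) = (-0.0723, 0.1252, -0.1813)
arm 3 at φ=240.0°: (R−r)+L cos θ3 = 0.1747;  S3 = (-0.0874, -0.1513, -0.1638)
|S₂|²−|S₁|² = 0.0039;  |S₃|²−|S₁|² = 0.0076
linear system: -0.3680x+0.2503y = 0.0039−0.0238z; -0.3982x+-0.3026y = 0.0076−0.0587z
Cramer: x(z) = -0.0146+0.1038z;  y(z) = -0.0058+0.0574z
quadratic in z: (1.0141)z²+(0.3595)z+(-0.0251)=0, √Δ=0.4806 → z ∈ {-0.4142, 0.0597}; z = -0.4142 (taking z<0)
x = -0.0576, y = -0.0295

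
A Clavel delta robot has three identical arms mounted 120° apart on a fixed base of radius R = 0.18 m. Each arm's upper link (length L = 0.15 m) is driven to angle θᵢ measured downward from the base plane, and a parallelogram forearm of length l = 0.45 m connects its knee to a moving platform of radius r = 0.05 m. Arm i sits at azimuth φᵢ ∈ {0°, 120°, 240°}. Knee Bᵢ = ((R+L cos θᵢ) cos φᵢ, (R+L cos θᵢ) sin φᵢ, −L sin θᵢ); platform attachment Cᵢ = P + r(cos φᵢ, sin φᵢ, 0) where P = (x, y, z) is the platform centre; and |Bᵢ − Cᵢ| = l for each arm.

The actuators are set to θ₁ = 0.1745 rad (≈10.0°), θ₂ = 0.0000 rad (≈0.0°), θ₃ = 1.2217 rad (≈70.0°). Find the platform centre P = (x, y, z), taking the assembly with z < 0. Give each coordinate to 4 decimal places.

S1 = (0.2777·cos0.0°, 0.2777·sin0.0°, -0.0260) = (0.2777, 0.0000, -0.0260)
S2 = (0.2800·cos120.0°, 0.2800·sin120.0°, 0.0000) = (-0.1400, 0.2425, 0.0000)
arm 3 at φ=240.0°: (R−r)+L cos θ3 = 0.1813;  S3 = (-0.0907, -0.1570, -0.1410)
|S₂|²−|S₁|² = 0.0006;  |S₃|²−|S₁|² = -0.0251
plane₁₂: -0.8354x+0.4850y+0.0521z = 0.0006
Cramer: x(z) = 0.0193-0.1535z;  y(z) = 0.0345-0.3718z
quadratic in z: (1.1618)z²+(0.1057)z+(-0.1339)=0, √Δ=0.7958 → z ∈ {-0.3880, 0.2970}; z = -0.3880 (taking z<0)
x = 0.0789, y = 0.1787

(0.0789, 0.1787, -0.3880)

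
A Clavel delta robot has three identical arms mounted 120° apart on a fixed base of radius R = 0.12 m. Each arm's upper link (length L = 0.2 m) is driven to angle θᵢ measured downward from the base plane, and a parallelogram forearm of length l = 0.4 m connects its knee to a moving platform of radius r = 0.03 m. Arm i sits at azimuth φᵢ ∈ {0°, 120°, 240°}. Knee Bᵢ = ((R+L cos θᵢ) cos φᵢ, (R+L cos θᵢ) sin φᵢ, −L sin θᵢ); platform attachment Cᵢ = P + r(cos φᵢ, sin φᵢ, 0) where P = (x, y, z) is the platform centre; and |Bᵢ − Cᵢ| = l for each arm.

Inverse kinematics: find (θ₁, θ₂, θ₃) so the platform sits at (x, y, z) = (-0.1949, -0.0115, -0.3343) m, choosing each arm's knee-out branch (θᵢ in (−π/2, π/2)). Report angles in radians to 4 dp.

θ₁ = 1.1346, θ₂ = 0.1745, θ₃ = 0.0876

φ1=0.0° → target in arm frame (-0.1949, -0.0115)
  A=0.2849, B=-0.3343, C=(l²−L²−A²−y'²−z²)/(2L)=-0.1826
  γ=atan2(-0.3343,0.2849)=-0.8650;  ψ=arccos(-0.4158)=1.9996;  θ1=γ+ψ≈1.1346
rotate P by −φ2: (0.0875, 0.1745, -0.3343)
  A=0.0025, B=-0.3343, C=(l²−L²−A²−y'²−z²)/(2L)=-0.0556
  θ2 = atan2(B,A) + arccos(C/0.3343) = 0.1745
arm 3 (φ=240.0°): x'=0.1074, y'=-0.1630
  A=-0.0174, B=-0.3343, C=(l²−L²−A²−y'²−z²)/(2L)=-0.0466
  √(A²+B²)=0.3348;  θ3 = -1.6228+1.7105 ≈ 0.0876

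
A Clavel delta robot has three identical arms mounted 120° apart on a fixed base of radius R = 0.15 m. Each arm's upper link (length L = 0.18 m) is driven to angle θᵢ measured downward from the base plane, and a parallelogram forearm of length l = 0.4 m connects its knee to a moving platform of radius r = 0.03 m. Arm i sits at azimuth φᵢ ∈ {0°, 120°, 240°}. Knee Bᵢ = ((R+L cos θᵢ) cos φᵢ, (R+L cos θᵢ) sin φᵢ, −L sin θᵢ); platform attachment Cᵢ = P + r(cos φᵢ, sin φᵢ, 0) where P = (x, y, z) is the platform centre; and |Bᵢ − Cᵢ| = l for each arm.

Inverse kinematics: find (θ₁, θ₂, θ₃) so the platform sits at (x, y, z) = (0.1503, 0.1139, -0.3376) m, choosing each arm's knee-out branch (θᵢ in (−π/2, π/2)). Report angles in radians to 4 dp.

arm 1 (φ=0.0°): x'=0.1503, y'=0.1139
  e−x'=-0.0303;  (l²−L²−(e−x')²−y'²−z²)/2L = -0.0007
  θ1 = atan2(B,A) + arccos(C/0.3390) = -0.0873
arm 2 (φ=120.0°): x'=0.0235, y'=-0.1871
  A cos θ + B sin θ = C:  0.0965·cos θ + -0.3376·sin θ = -0.0853
  √(A²+B²)=0.3511;  θ2 = -1.2924+1.8161 ≈ 0.5238
φ3=240.0° → target in arm frame (-0.1738, 0.0732)
  A cos θ + B sin θ = C:  0.2938·cos θ + -0.3376·sin θ = -0.2168
  γ=atan2(-0.3376,0.2938)=-0.8547;  ψ=arccos(-0.4844)=2.0765;  θ3=γ+ψ≈1.2218

θ₁ = -0.0873, θ₂ = 0.5238, θ₃ = 1.2218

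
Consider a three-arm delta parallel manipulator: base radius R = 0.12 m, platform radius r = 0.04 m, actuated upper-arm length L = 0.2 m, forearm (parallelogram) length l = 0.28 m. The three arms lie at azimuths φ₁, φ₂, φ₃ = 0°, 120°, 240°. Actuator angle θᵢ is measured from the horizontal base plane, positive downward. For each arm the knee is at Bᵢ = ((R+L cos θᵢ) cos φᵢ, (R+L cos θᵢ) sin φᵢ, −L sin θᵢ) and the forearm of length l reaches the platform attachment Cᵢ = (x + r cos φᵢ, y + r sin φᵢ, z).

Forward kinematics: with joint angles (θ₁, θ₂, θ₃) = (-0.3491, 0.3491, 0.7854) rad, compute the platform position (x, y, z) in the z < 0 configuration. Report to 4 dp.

(0.0562, 0.0312, -0.1121)

arm 1 at φ=0.0°: ρ1 = 0.2679;  S1 = (0.2679, 0.0000, 0.0684)
φ2=120.0°: virtual centre (-0.1340, 0.2320, -0.0684), radius l
S3 = (0.2214·cos240.0°, 0.2214·sin240.0°, -0.1414) = (-0.1107, -0.1918, -0.1414)
|S₂|²−|S₁|² = 0.0000;  |S₃|²−|S₁|² = -0.0074
plane₁₂: -0.8038x+0.4641y+-0.2736z = 0.0000
det = 0.6597;  x = 0.0052+-0.4543z,  y = 0.0091+-0.1972z
quadratic in z: (1.2453)z²+(0.0983)z+(-0.0046)=0, √Δ=0.1808 → z ∈ {-0.1121, 0.0331}; z = -0.1121 (taking z<0)
x = 0.0562, y = 0.0312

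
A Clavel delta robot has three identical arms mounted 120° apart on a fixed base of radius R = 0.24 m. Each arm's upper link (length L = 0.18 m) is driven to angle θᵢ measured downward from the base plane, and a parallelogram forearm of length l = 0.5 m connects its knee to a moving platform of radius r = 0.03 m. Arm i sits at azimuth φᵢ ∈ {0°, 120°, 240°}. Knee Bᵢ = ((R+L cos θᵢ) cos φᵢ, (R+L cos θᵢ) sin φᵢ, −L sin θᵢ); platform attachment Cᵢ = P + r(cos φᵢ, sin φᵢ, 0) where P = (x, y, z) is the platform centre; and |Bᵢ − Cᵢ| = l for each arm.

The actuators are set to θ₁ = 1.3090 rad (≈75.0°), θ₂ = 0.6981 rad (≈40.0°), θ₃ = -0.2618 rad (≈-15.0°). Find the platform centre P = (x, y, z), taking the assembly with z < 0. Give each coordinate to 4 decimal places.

(-0.1753, -0.1096, -0.4007)

arm 1 at φ=0.0°: e+L cos θ1 = 0.2566;  S1 = (0.2566, 0.0000, -0.1739)
φ2=120.0°: virtual centre (-0.1739, 0.3013, -0.1157), radius l
φ3=240.0°: virtual centre (-0.1919, -0.3324, 0.0466), radius l
eliminate P² terms by subtracting sphere 1 from 2 and 3
linear system: -0.8611x+0.6026y = 0.0383−0.1163z; -0.8970x+-0.6649y = 0.0535−0.4409z
det = 1.1130;  x = -0.0518+0.3082z,  y = -0.0104+0.2473z
sphere 1 gives Az²+Bz+C=0 with A=1.1562, B=0.1524, C=-0.1245;  B²−4AC=0.5991;  roots -0.4007, 0.2688;  negative root z = -0.4007
x = -0.1753, y = -0.1096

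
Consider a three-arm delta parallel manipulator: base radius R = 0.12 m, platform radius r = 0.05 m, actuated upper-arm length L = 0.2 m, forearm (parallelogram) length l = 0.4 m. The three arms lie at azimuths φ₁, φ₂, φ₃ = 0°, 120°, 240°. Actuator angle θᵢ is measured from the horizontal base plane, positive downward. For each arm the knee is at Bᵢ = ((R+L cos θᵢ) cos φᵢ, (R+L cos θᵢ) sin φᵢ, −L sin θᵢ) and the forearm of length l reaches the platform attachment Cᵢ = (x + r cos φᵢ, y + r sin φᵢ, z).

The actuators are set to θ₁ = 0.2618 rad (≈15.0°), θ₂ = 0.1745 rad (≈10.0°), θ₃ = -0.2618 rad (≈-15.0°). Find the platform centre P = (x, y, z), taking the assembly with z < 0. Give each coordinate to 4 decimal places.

centre 1 = (0.2632·cos0.0°, 0.2632·sin0.0°, -0.0518) = (0.2632, 0.0000, -0.0518)
arm 2 at φ=120.0°: (R−r)+L cos θ2 = 0.2670;  centre 2 = (-0.1335, 0.2312, -0.0347)
φ3=240.0°: virtual centre (-0.1316, -0.2279, 0.0518), radius l
eliminate P² terms by subtracting sphere 1 from 2 and 3
linear system: -0.7933x+0.4624y = 0.0005−0.0341z; -0.7896x+-0.4559y = 0.0000−0.2071z
Cramer: x(z) = -0.0003+0.1531z;  y(z) = 0.0006+0.1890z
into |P−centre ₁|² = l²: 1.0592z² + 0.0230z + -0.0879 = 0;  Δ = 0.3728;  z = -0.2991 or 0.2774 → z<0 root = -0.2991
x = -0.0461, y = -0.0560

(-0.0461, -0.0560, -0.2991)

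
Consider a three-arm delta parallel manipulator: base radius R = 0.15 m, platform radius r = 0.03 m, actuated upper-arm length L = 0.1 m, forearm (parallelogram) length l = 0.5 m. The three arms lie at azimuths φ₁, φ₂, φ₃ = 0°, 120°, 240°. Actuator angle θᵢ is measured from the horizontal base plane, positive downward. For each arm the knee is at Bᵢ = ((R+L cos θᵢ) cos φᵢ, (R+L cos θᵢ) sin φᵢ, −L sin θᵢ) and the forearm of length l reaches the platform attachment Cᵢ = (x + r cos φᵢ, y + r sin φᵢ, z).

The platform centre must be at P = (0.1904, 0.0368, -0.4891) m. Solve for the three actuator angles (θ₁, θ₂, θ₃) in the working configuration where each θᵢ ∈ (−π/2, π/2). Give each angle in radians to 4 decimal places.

φ1=0.0° → target in arm frame (0.1904, 0.0368)
  A cos θ + B sin θ = C:  -0.0704·cos θ + -0.4891·sin θ = -0.0276
  γ=atan2(-0.4891,-0.0704)=-1.7138;  ψ=arccos(-0.0559)=1.6268;  θ1=γ+ψ≈-0.0870
φ2=120.0° → target in arm frame (-0.0633, -0.1833)
  e−x'=0.1833;  (l²−L²−(e−x')²−y'²−z²)/2L = -0.3321
  γ=atan2(-0.4891,0.1833)=-1.2122;  ψ=arccos(-0.6358)=2.2599;  θ2=γ+ψ≈1.0477
rotate P by −φ3: (-0.1271, 0.1465, -0.4891)
  A cos θ + B sin θ = C:  0.2471·cos θ + -0.4891·sin θ = -0.4086
  θ3 = atan2(B,A) + arccos(C/0.5480) = 1.3093

θ₁ = -0.0870, θ₂ = 1.0477, θ₃ = 1.3093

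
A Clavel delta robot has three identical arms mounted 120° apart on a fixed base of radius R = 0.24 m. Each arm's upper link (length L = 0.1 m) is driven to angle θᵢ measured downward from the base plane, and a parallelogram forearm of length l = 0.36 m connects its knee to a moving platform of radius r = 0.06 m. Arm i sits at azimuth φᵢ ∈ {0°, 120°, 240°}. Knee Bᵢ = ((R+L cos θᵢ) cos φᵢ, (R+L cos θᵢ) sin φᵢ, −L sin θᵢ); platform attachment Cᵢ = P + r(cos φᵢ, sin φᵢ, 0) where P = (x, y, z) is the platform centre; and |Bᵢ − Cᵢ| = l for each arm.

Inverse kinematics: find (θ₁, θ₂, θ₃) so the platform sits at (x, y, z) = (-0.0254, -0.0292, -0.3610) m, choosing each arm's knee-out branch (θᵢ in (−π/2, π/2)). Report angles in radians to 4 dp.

θ₁ = 1.2212, θ₂ = 1.1344, θ₃ = 0.7850

φ1=0.0° → target in arm frame (-0.0254, -0.0292)
  A=0.2054, B=-0.3610, C=(l²−L²−A²−y'²−z²)/(2L)=-0.2688
  √(A²+B²)=0.4153;  θ1 = -1.0535+2.2747 ≈ 1.2212
rotate P by −φ2: (-0.0126, 0.0366, -0.3610)
  A cos θ + B sin θ = C:  0.1926·cos θ + -0.3610·sin θ = -0.2458
  θ2 = atan2(B,A) + arccos(C/0.4092) = 1.1344
φ3=240.0° → target in arm frame (0.0380, -0.0074)
  e−x'=0.1420;  (l²−L²−(e−x')²−y'²−z²)/2L = -0.1547
  θ3 = atan2(B,A) + arccos(C/0.3879) = 0.7850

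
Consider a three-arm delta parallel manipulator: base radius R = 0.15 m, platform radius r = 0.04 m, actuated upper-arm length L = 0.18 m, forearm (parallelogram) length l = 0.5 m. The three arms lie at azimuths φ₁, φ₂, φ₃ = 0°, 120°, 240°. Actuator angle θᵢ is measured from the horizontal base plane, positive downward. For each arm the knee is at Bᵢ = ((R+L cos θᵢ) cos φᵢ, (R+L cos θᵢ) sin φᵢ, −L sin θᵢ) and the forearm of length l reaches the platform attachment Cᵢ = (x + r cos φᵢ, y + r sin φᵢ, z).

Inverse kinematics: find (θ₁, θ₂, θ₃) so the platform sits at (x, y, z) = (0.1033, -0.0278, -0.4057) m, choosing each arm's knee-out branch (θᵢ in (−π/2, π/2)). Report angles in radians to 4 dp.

θ₁ = -0.3488, θ₂ = 0.3495, θ₃ = 0.1746

φ1=0.0° → target in arm frame (0.1033, -0.0278)
  A cos θ + B sin θ = C:  0.0067·cos θ + -0.4057·sin θ = 0.1450
  γ=atan2(-0.4057,0.0067)=-1.5543;  ψ=arccos(0.3573)=1.2054;  θ1=γ+ψ≈-0.3488
rotate P by −φ2: (-0.0757, -0.0756, -0.4057)
  A=0.1857, B=-0.4057, C=(l²−L²−A²−y'²−z²)/(2L)=0.0356
  γ=atan2(-0.4057,0.1857)=-1.1415;  ψ=arccos(0.0797)=1.4910;  θ2=γ+ψ≈0.3495
rotate P by −φ3: (-0.0276, 0.1034, -0.4057)
  A cos θ + B sin θ = C:  0.1376·cos θ + -0.4057·sin θ = 0.0650
  θ3 = atan2(B,A) + arccos(C/0.4284) = 0.1746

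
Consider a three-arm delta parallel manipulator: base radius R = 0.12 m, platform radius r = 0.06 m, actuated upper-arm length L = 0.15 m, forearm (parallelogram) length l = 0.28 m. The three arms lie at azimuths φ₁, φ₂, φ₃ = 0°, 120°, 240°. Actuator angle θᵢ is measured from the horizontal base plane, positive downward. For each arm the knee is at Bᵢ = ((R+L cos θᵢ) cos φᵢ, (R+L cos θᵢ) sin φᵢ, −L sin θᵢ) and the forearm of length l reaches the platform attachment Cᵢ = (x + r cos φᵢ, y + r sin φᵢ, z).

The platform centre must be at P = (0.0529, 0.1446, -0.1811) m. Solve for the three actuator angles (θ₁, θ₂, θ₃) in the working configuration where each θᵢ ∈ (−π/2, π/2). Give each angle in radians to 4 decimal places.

rotate P by −φ1: (0.0529, 0.1446, -0.1811)
  e−x'=0.0071;  (l²−L²−(e−x')²−y'²−z²)/2L = 0.0071
  γ=atan2(-0.1811,0.0071)=-1.5316;  ψ=arccos(0.0394)=1.5314;  θ1=γ+ψ≈-0.0002
arm 2 (φ=120.0°): x'=0.0988, y'=-0.1181
  A=-0.0388, B=-0.1811, C=(l²−L²−A²−y'²−z²)/(2L)=0.0255
  θ2 = atan2(B,A) + arccos(C/0.1852) = -0.3490
φ3=240.0° → target in arm frame (-0.1517, -0.0265)
  A=0.2117, B=-0.1811, C=(l²−L²−A²−y'²−z²)/(2L)=-0.0747
  γ=atan2(-0.1811,0.2117)=-0.7077;  ψ=arccos(-0.2681)=1.8422;  θ3=γ+ψ≈1.1345

θ₁ = -0.0002, θ₂ = -0.3490, θ₃ = 1.1345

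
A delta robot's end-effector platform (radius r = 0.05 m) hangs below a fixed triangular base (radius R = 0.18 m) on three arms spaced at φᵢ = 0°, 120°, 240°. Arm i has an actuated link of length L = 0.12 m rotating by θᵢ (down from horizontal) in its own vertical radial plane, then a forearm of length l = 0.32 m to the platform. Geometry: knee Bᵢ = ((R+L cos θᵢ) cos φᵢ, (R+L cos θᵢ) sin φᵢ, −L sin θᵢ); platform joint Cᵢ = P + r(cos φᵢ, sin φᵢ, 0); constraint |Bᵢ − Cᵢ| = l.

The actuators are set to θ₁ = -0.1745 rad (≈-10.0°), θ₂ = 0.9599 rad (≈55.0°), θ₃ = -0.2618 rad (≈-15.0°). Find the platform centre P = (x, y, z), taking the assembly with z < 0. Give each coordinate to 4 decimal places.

(0.0464, -0.0895, -0.2108)

S1 = (0.2482·cos0.0°, 0.2482·sin0.0°, 0.0208) = (0.2482, 0.0000, 0.0208)
φ2=120.0°: virtual centre (-0.0994, 0.1722, -0.0983), radius l
S3 = (0.2459·cos240.0°, 0.2459·sin240.0°, 0.0311) = (-0.1230, -0.2130, 0.0311)
|S₂|²−|S₁|² = -0.0128;  |S₃|²−|S₁|² = -0.0006
[-0.6952 0.3444 -0.2383]·P = -0.0128;  [-0.7423 -0.4259 0.0204]·P = -0.0006
det = 0.5517;  x = 0.0103+-0.1712z,  y = -0.0165+0.3463z
sphere 1 gives Az²+Bz+C=0 with A=1.1492, B=0.0283, C=-0.0451;  B²−4AC=0.2081;  roots -0.2108, 0.1861;  negative root z = -0.2108
x = 0.0464, y = -0.0895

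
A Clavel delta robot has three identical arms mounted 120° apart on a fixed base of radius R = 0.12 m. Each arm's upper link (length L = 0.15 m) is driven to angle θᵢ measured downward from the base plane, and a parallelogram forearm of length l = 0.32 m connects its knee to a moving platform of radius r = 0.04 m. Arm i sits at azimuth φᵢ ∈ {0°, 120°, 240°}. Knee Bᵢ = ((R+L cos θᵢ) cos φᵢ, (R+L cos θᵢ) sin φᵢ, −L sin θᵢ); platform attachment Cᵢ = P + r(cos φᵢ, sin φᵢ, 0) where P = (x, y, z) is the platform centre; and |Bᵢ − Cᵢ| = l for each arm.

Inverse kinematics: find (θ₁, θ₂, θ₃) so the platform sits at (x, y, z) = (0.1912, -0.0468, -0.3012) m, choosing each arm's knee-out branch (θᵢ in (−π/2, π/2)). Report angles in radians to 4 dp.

θ₁ = -0.0871, θ₂ = 1.3965, θ₃ = 1.1346

arm 1 (φ=0.0°): x'=0.1912, y'=-0.0468
  A=-0.1112, B=-0.3012, C=(l²−L²−A²−y'²−z²)/(2L)=-0.0846
  θ1 = atan2(B,A) + arccos(C/0.3211) = -0.0871
φ2=120.0° → target in arm frame (-0.1361, -0.1422)
  A=0.2161, B=-0.3012, C=(l²−L²−A²−y'²−z²)/(2L)=-0.2592
  γ=atan2(-0.3012,0.2161)=-0.9484;  ψ=arccos(-0.6991)=2.3449;  θ2=γ+ψ≈1.3965
rotate P by −φ3: (-0.0551, 0.1890, -0.3012)
  A=0.1351, B=-0.3012, C=(l²−L²−A²−y'²−z²)/(2L)=-0.2159
  γ=atan2(-0.3012,0.1351)=-1.1492;  ψ=arccos(-0.6542)=2.2839;  θ3=γ+ψ≈1.1346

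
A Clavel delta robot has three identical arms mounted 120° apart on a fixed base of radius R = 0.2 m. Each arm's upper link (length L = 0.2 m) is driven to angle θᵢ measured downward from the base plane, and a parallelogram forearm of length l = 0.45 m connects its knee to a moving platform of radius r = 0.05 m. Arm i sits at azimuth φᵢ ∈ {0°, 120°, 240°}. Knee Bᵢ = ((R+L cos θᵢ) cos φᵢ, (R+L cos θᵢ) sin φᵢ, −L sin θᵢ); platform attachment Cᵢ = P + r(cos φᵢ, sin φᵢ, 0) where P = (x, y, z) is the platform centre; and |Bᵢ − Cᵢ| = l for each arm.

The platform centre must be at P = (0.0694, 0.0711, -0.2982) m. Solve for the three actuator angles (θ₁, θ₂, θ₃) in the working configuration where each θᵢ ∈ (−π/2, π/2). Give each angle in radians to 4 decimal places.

φ1=0.0° → target in arm frame (0.0694, 0.0711)
  A cos θ + B sin θ = C:  0.0806·cos θ + -0.2982·sin θ = 0.1551
  √(A²+B²)=0.3089;  θ1 = -1.3068+1.0449 ≈ -0.2619
arm 2 (φ=120.0°): x'=0.0269, y'=-0.0957
  A cos θ + B sin θ = C:  0.1231·cos θ + -0.2982·sin θ = 0.1232
  √(A²+B²)=0.3226;  θ2 = -1.1792+1.1791 ≈ -0.0001
φ3=240.0° → target in arm frame (-0.0963, 0.0246)
  A cos θ + B sin θ = C:  0.2463·cos θ + -0.2982·sin θ = 0.0308
  √(A²+B²)=0.3867;  θ3 = -0.8805+1.4911 ≈ 0.6106

θ₁ = -0.2619, θ₂ = -0.0001, θ₃ = 0.6106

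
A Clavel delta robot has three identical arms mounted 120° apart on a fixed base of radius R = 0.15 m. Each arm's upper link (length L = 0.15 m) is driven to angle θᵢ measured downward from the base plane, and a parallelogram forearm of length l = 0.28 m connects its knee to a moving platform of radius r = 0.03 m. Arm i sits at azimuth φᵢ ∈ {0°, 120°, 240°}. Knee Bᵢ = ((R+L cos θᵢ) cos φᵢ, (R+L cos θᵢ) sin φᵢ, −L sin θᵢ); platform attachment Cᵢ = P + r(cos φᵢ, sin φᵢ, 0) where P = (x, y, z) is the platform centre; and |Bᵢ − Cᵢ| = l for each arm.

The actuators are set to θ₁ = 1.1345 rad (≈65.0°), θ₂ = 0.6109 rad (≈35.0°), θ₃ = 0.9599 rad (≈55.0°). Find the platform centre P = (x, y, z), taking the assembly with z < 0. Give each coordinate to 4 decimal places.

(-0.0458, 0.0369, -0.2925)

φ1=0.0°: virtual centre (0.1834, 0.0000, -0.1359), radius l
φ2=120.0°: virtual centre (-0.1214, 0.2103, -0.0860), radius l
arm 3 at φ=240.0°: ρ3 = 0.2060;  O3 = (-0.1030, -0.1784, -0.1229)
eliminate P² terms by subtracting sphere 1 from 2 and 3
[-0.6096 0.4207 0.0998]·P = 0.0143;  [-0.5728 -0.3569 0.0262]·P = 0.0054
det = 0.4585;  x = -0.0161+0.1017z,  y = 0.0106+-0.0899z
quadratic in z: (1.0184)z²+(0.2294)z+(-0.0200)=0, √Δ=0.3663 → z ∈ {-0.2925, 0.0672}; z = -0.2925 (taking z<0)
x = -0.0458, y = 0.0369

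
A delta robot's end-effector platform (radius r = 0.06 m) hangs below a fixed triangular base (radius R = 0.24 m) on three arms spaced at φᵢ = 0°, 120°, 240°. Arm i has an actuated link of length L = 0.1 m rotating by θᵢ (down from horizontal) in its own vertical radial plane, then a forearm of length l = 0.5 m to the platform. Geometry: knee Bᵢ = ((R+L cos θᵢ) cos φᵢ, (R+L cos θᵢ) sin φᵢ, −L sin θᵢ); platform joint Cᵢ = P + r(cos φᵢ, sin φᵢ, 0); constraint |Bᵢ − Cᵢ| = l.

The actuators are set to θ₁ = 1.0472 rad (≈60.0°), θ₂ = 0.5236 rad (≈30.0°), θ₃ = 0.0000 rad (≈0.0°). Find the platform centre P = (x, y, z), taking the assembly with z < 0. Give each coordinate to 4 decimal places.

(-0.0978, -0.0524, -0.4605)

arm 1 at φ=0.0°: e+L cos θ1 = 0.2300;  centre 1 = (0.2300, 0.0000, -0.0866)
arm 2 at φ=120.0°: e+L cos θ2 = 0.2666;  centre 2 = (-0.1333, 0.2309, -0.0500)
φ3=240.0°: virtual centre (-0.1400, -0.2425, 0.0000), radius l
eliminate P² terms by subtracting sphere 1 from 2 and 3
[-0.7266 0.4618 0.0732]·P = 0.0132;  [-0.7400 -0.4850 0.1732]·P = 0.0180
Cramer: x(z) = -0.0212+0.1664z;  y(z) = -0.0048+0.1033z
into |P−centre ₁|² = l²: 1.0383z² + 0.0886z + -0.1794 = 0;  Δ = 0.7529;  z = -0.4605 or 0.3752 → z<0 root = -0.4605
x = -0.0978, y = -0.0524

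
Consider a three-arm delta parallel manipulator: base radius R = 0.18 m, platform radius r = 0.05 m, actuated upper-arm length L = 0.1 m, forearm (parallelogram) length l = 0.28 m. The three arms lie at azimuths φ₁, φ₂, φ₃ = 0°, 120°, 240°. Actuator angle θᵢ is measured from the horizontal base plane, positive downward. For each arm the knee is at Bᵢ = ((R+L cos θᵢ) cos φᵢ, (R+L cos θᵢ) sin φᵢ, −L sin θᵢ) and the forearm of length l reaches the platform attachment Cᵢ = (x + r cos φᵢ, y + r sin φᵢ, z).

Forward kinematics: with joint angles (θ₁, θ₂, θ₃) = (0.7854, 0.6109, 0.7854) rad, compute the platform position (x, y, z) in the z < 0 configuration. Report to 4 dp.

O1 = (0.2007·cos0.0°, 0.2007·sin0.0°, -0.0707) = (0.2007, 0.0000, -0.0707)
arm 2 at φ=120.0°: ρ2 = 0.2119;  O2 = (-0.1060, 0.1835, -0.0574)
φ3=240.0°: virtual centre (-0.1004, -0.1738, -0.0707), radius l
|O₂|²−|O₁|² = 0.0029;  |O₃|²−|O₁|² = 0.0000
plane₁₂: -0.6133x+0.3670y+0.0267z = 0.0029
det = 0.4342;  x = -0.0023+0.0214z,  y = 0.0040+-0.0370z
sphere 1 gives Az²+Bz+C=0 with A=1.0018, B=0.1324, C=-0.0322;  B²−4AC=0.1464;  roots -0.2571, 0.1249;  negative root z = -0.2571
x = -0.0078, y = 0.0136

(-0.0078, 0.0136, -0.2571)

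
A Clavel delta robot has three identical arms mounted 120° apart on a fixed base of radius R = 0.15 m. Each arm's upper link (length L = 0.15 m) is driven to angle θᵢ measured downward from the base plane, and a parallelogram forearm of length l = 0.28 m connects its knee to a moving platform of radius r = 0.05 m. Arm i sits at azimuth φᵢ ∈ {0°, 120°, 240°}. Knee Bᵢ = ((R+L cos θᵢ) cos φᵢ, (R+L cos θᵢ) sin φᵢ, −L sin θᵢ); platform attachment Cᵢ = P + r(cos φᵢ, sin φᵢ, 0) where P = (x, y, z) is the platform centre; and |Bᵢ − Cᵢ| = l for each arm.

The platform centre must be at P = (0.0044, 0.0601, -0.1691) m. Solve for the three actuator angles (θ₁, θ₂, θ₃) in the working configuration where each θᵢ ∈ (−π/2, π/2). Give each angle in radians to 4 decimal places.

θ₁ = 0.2621, θ₂ = -0.1749, θ₃ = 0.6984

rotate P by −φ1: (0.0044, 0.0601, -0.1691)
  A=0.0956, B=-0.1691, C=(l²−L²−A²−y'²−z²)/(2L)=0.0485
  γ=atan2(-0.1691,0.0956)=-1.0562;  ψ=arccos(0.2497)=1.3184;  θ1=γ+ψ≈0.2621
φ2=120.0° → target in arm frame (0.0498, -0.0339)
  A cos θ + B sin θ = C:  0.0502·cos θ + -0.1691·sin θ = 0.0788
  θ2 = atan2(B,A) + arccos(C/0.1764) = -0.1749
arm 3 (φ=240.0°): x'=-0.0542, y'=-0.0262
  e−x'=0.1542;  (l²−L²−(e−x')²−y'²−z²)/2L = 0.0094
  γ=atan2(-0.1691,0.1542)=-0.8313;  ψ=arccos(0.0411)=1.5297;  θ3=γ+ψ≈0.6984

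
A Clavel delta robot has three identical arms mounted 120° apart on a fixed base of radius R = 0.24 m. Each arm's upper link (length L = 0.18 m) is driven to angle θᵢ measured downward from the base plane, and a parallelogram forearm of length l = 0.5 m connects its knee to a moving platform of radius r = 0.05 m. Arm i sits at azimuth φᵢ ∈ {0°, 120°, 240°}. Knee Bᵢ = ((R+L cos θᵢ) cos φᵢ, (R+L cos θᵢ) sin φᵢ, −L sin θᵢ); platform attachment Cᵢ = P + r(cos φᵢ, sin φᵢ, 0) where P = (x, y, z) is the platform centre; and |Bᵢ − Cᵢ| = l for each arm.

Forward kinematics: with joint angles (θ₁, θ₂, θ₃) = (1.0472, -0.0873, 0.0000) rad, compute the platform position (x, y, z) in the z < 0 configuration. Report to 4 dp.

(-0.1690, 0.0091, -0.3757)

φ1=0.0°: virtual centre (0.2800, 0.0000, -0.1559), radius l
O2 = (0.3693·cos120.0°, 0.3693·sin120.0°, 0.0157) = (-0.1847, 0.3198, 0.0157)
arm 3 at φ=240.0°: (R−r)+L cos θ3 = 0.3700;  O3 = (-0.1850, -0.3204, 0.0000)
|O₂|²−|O₁|² = 0.0339;  |O₃|²−|O₁|² = 0.0342
plane₁₂: -0.9293x+0.6397y+0.3432z = 0.0339
Cramer: x(z) = -0.0366+0.3523z;  y(z) = -0.0002-0.0247z
quadratic in z: (1.1247)z²+(0.0887)z+(-0.1254)=0, √Δ=0.7564 → z ∈ {-0.3757, 0.2968}; z = -0.3757 (taking z<0)
x = -0.1690, y = 0.0091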